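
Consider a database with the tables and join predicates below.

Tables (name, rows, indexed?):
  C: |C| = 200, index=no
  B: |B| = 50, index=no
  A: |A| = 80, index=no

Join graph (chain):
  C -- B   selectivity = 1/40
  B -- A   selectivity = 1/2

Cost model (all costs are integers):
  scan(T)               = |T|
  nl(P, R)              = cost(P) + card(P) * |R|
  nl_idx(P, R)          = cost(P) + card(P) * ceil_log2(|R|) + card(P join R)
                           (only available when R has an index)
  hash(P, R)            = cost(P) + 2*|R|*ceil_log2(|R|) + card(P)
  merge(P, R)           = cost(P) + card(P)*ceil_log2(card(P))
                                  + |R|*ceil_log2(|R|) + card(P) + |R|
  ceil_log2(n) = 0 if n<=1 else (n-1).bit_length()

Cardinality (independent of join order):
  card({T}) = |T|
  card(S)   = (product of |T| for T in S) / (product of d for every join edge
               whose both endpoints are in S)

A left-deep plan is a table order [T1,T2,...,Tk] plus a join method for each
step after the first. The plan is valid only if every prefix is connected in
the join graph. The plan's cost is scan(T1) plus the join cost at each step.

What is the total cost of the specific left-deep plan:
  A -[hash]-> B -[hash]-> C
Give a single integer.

step 1: scan A: cost=80, card=80
step 2: join B via hash
    card(P join B) = 80*50/(2) = 2000
    cost = 80 + 2*50*6 + 80 = 760
step 3: join C via hash
    card(P join C) = 2000*200/(40) = 10000
    cost = 760 + 2*200*8 + 2000 = 5960

5960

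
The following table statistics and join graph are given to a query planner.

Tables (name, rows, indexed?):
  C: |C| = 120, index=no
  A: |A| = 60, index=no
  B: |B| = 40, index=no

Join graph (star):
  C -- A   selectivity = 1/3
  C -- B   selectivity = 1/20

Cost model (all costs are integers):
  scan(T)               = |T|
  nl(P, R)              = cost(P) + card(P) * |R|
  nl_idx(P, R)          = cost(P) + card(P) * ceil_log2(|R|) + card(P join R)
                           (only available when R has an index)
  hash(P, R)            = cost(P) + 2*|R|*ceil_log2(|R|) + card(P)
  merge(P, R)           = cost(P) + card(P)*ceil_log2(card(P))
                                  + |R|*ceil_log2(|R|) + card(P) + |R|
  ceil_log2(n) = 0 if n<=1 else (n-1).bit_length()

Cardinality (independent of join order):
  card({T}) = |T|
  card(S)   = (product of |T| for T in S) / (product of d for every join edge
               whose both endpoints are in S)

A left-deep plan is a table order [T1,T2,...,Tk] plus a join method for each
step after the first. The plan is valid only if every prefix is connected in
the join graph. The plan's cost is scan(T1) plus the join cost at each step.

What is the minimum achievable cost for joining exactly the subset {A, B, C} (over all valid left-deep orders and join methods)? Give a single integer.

1680

Selinger DP over subsets of {A,B,C}:
  {C}: scan cost=120, card=120
  {A}: scan cost=60, card=60
  {B}: scan cost=40, card=40
  {AC}: card=2400; try (A,hash)→960, (C,merge)→1440, (A,merge)→1500, (C,hash)→1800, (C,nl)→7260, (A,nl)→7320; best=960 via (A,hash)
  {BC}: card=240; try (B,hash)→720, (C,merge)→1280, (B,merge)→1360, (C,hash)→1760, (C,nl)→4840, (B,nl)→4920; best=720 via (B,hash)
  {ABC}: card=4800; try (A,hash)→1680, (A,merge)→3300, (B,hash)→3840, (A,nl)→15120, (B,merge)→32440, (B,nl)→96960; best=1680 via (A,hash)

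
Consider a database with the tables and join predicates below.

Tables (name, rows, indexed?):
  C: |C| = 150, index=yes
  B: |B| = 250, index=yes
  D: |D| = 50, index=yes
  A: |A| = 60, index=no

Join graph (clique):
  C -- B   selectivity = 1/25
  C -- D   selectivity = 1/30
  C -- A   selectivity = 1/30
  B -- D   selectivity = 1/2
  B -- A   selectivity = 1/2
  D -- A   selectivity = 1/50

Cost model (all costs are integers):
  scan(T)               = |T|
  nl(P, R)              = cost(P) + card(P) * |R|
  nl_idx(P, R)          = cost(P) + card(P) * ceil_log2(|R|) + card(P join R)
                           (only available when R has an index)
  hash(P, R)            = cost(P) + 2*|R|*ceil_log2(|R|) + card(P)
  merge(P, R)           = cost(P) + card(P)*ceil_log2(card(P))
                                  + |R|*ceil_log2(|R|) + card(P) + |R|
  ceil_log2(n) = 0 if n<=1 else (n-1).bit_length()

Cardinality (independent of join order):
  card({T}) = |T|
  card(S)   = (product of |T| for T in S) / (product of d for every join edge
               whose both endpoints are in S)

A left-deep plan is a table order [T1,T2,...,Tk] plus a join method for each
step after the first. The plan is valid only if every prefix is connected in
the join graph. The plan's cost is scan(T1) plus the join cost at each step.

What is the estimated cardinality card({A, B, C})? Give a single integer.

1500

Tables in S: A(60), B(250), C(150)
Edges inside S: C-B(d=25), C-A(d=30), B-A(d=2)
numerator = 60 * 250 * 150 = 2250000
denominator = 25 * 30 * 2 = 1500
card(S) = 2250000 / 1500 = 1500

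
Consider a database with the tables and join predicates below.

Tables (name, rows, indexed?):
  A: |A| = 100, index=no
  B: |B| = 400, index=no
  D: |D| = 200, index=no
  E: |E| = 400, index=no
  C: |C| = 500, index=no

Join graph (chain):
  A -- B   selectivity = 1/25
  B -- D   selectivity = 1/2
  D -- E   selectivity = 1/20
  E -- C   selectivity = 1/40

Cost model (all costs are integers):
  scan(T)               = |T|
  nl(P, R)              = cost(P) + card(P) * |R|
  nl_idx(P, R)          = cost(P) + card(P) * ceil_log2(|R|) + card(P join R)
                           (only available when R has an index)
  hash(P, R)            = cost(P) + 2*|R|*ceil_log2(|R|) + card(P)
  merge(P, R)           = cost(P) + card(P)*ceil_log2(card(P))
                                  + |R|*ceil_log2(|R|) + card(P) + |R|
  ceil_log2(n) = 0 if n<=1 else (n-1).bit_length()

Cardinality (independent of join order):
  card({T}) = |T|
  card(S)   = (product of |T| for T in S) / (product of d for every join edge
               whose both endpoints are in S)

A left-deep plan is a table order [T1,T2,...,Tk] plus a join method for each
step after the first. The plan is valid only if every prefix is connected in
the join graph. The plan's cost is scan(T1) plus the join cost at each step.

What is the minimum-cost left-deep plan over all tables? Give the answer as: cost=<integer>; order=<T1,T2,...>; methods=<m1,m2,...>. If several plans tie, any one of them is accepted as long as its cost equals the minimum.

Selinger DP (subsets sized 1..n):
  {A}: scan cost=100, card=100
  {B}: scan cost=400, card=400
  {D}: scan cost=200, card=200
  {E}: scan cost=400, card=400
  {C}: scan cost=500, card=500
  {AB}: card=1600; try (A,hash)→2200, (B,merge)→4900, (A,merge)→5200, (B,hash)→7400, (B,nl)→40100, (A,nl)→40400; best=2200 via (A,hash)
  {BD}: card=40000; try (D,hash)→4000, (B,merge)→6000, (D,merge)→6200, (B,hash)→7600, (B,nl)→80200, (D,nl)→80400; best=4000 via (D,hash)
  {DE}: card=4000; try (D,hash)→4000, (E,merge)→6000, (D,merge)→6200, (E,hash)→7600, (E,nl)→80200, (D,nl)→80400; best=4000 via (D,hash)
  {CE}: card=5000; try (E,hash)→8200, (C,merge)→9400, (E,merge)→9500, (C,hash)→9800, (C,nl)→200400, (E,nl)→200500; best=8200 via (E,hash)
  {ABD}: card=160000; try (D,hash)→7000, (D,merge)→23200, (A,hash)→45400, (D,nl)→322200, (A,merge)→684800, (A,nl)→4004000; best=7000 via (D,hash)
  {BDE}: card=800000; try (B,hash)→15200, (E,hash)→51200, (B,merge)→60000, (E,merge)→688000, (B,nl)→1604000, (E,nl)→16004000; best=15200 via (B,hash)
  {CDE}: card=50000; try (D,hash)→16400, (C,hash)→17000, (C,merge)→61000, (D,merge)→80000, (D,nl)→1008200, (C,nl)→2004000; best=16400 via (D,hash)
  {ABDE}: card=3200000; try (E,hash)→174200, (A,hash)→816600, (E,merge)→3051000, (A,merge)→16816000, (E,nl)→64007000, (A,nl)→80015200; best=174200 via (E,hash)
  {BCDE}: card=10000000; try (B,hash)→73600, (C,hash)→824200, (B,merge)→870400, (C,merge)→16820200, (B,nl)→20016400, (C,nl)→400015200; best=73600 via (B,hash)
  {ABCDE}: card=40000000; try (C,hash)→3383200, (A,hash)→10075000, (C,merge)→73779200, (A,merge)→250074400, (A,nl)→1000073600, (C,nl)→1600174200; best=3383200 via (C,hash)

cost=3383200; order=B,A,D,E,C; methods=hash,hash,hash,hash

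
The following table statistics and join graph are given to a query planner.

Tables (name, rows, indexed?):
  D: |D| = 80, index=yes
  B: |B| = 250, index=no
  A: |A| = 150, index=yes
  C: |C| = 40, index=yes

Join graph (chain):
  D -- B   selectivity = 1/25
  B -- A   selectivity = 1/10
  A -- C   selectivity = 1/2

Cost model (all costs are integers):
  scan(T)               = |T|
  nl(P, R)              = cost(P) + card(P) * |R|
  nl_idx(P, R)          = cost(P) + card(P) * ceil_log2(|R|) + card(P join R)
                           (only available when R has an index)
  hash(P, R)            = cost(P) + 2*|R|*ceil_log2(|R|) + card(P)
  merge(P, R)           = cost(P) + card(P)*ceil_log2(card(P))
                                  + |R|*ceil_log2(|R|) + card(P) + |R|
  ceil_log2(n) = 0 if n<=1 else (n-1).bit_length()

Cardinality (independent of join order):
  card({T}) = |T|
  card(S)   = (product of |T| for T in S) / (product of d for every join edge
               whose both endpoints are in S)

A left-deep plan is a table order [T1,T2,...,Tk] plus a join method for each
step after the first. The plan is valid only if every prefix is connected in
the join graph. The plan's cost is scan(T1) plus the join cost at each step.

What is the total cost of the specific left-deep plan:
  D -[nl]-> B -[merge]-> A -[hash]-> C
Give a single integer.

step 1: scan D: cost=80, card=80
step 2: join B via nl
    card(P join B) = 80*250/(25) = 800
    cost = 80 + 80*250 = 20080
step 3: join A via merge
    card(P join A) = 800*150/(10) = 12000
    cost = 20080 + 800*10 + 150*8 + 800 + 150 = 30230
step 4: join C via hash
    card(P join C) = 12000*40/(2) = 240000
    cost = 30230 + 2*40*6 + 12000 = 42710

42710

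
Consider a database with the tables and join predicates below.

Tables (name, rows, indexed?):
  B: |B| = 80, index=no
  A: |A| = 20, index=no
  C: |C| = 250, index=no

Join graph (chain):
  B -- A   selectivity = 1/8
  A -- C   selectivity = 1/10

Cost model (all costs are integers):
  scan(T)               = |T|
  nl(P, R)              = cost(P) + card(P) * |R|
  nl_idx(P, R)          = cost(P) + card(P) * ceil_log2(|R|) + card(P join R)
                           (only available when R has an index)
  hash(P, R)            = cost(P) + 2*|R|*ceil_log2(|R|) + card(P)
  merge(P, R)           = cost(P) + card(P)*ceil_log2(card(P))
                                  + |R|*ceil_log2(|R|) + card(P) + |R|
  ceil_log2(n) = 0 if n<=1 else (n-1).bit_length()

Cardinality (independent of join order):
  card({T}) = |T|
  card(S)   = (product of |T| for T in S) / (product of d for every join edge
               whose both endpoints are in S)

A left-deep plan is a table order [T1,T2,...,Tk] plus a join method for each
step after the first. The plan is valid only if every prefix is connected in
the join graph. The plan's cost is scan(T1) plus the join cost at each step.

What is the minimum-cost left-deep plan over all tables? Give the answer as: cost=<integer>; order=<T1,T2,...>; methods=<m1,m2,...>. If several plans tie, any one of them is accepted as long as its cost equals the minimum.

cost=2320; order=C,A,B; methods=hash,hash

Selinger DP (subsets sized 1..n):
  {B}: scan cost=80, card=80
  {A}: scan cost=20, card=20
  {C}: scan cost=250, card=250
  {AB}: card=200; try (A,hash)→360, (B,merge)→780, (A,merge)→840, (B,hash)→1160, (B,nl)→1620, (A,nl)→1680; best=360 via (A,hash)
  {AC}: card=500; try (A,hash)→700, (C,merge)→2390, (A,merge)→2620, (C,hash)→4040, (C,nl)→5020, (A,nl)→5250; best=700 via (A,hash)
  {ABC}: card=5000; try (B,hash)→2320, (C,merge)→4410, (C,hash)→4560, (B,merge)→6340, (B,nl)→40700, (C,nl)→50360; best=2320 via (B,hash)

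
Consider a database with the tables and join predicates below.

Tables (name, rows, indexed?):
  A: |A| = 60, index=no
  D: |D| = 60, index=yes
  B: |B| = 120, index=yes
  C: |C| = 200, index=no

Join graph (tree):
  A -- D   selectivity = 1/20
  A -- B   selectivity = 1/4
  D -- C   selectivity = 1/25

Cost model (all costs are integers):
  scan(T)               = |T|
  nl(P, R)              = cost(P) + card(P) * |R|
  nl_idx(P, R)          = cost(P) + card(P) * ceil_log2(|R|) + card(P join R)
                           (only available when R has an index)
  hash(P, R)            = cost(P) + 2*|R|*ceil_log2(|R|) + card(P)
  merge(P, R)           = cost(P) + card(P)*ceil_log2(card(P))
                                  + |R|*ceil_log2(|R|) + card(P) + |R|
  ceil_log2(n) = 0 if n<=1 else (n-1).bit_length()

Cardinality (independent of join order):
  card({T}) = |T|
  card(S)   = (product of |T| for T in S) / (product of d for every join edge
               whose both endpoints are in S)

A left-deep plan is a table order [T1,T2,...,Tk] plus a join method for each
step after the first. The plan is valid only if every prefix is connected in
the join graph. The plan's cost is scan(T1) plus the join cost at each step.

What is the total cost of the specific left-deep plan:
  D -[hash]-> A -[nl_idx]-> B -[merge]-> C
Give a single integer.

84900

step 1: scan D: cost=60, card=60
step 2: join A via hash
    card(P join A) = 60*60/(20) = 180
    cost = 60 + 2*60*6 + 60 = 840
step 3: join B via nl_idx
    card(P join B) = 180*120/(4) = 5400
    cost = 840 + 180*7 + 5400 = 7500
step 4: join C via merge
    card(P join C) = 5400*200/(25) = 43200
    cost = 7500 + 5400*13 + 200*8 + 5400 + 200 = 84900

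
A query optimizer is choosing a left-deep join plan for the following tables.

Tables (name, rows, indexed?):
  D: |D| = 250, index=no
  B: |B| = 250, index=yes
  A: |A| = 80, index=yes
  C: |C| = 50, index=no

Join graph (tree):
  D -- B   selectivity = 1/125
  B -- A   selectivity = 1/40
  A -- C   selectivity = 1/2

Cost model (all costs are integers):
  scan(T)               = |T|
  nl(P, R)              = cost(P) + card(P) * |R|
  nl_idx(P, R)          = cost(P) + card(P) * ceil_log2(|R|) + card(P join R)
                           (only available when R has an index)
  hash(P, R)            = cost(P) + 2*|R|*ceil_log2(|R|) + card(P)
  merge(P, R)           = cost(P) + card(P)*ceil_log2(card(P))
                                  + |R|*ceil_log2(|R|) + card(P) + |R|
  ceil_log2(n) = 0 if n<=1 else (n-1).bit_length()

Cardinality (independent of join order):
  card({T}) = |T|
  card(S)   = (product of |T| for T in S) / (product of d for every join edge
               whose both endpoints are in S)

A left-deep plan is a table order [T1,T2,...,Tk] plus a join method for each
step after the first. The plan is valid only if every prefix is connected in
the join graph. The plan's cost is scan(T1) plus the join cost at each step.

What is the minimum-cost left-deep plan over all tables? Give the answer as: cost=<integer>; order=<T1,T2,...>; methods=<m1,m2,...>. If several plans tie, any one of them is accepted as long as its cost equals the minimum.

Selinger DP (subsets sized 1..n):
  {D}: scan cost=250, card=250
  {B}: scan cost=250, card=250
  {A}: scan cost=80, card=80
  {C}: scan cost=50, card=50
  {BD}: card=500; try (B,nl_idx)→2750, (D,hash)→4500, (B,hash)→4500, (D,merge)→4750, (B,merge)→4750, (D,nl)→62750 …(+1); best=2750 via (B,nl_idx)
  {AB}: card=500; try (B,nl_idx)→1220, (A,hash)→1620, (A,nl_idx)→2500, (B,merge)→2970, (A,merge)→3140, (B,hash)→4160 …(+2); best=1220 via (B,nl_idx)
  {AC}: card=2000; try (C,hash)→760, (A,merge)→1040, (C,merge)→1070, (A,hash)→1220, (A,nl_idx)→2400, (A,nl)→4050 …(+1); best=760 via (C,hash)
  {ABD}: card=1000; try (A,hash)→4370, (D,hash)→5720, (A,nl_idx)→7250, (A,merge)→8390, (D,merge)→8470, (A,nl)→42750 …(+1); best=4370 via (A,hash)
  {ABC}: card=12500; try (C,hash)→2320, (C,merge)→6570, (B,hash)→6760, (C,nl)→26220, (B,merge)→27010, (B,nl_idx)→29260 …(+1); best=2320 via (C,hash)
  {ABCD}: card=25000; try (C,hash)→5970, (C,merge)→15720, (D,hash)→18820, (C,nl)→54370, (D,merge)→192070, (D,nl)→3127320; best=5970 via (C,hash)

cost=5970; order=D,B,A,C; methods=nl_idx,hash,hash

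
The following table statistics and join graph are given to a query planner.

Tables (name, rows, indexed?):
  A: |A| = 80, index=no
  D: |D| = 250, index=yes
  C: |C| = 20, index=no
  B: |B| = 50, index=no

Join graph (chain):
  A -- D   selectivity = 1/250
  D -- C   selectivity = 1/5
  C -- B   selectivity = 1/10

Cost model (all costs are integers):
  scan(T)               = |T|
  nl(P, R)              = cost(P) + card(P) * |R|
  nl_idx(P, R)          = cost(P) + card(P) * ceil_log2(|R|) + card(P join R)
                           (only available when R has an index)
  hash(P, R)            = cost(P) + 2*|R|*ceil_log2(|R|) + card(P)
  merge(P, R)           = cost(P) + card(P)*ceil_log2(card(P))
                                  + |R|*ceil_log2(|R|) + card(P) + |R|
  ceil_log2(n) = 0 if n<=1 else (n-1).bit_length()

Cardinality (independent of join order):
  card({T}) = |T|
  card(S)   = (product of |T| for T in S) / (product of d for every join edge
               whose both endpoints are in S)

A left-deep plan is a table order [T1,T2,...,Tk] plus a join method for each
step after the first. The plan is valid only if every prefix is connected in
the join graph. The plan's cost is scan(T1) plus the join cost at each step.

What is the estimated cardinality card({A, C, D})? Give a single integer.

Tables in S: A(80), C(20), D(250)
Edges inside S: A-D(d=250), D-C(d=5)
numerator = 80 * 20 * 250 = 400000
denominator = 250 * 5 = 1250
card(S) = 400000 / 1250 = 320

320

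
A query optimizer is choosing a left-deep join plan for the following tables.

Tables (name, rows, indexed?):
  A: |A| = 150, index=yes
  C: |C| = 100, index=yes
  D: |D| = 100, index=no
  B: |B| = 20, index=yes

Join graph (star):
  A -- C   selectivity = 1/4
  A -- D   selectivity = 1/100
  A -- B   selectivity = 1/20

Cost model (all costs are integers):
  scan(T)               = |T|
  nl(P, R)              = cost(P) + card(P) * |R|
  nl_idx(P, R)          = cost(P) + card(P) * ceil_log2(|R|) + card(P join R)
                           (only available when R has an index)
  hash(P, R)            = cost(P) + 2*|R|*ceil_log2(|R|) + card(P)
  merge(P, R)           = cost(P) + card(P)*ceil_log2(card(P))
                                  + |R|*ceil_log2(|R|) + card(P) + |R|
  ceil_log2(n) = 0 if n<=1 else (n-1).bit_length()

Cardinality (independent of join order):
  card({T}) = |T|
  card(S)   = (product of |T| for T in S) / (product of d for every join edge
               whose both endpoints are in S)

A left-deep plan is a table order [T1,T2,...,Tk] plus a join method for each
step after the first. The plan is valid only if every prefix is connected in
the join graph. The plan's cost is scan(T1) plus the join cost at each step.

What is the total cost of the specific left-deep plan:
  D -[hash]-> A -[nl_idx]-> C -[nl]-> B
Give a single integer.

step 1: scan D: cost=100, card=100
step 2: join A via hash
    card(P join A) = 100*150/(100) = 150
    cost = 100 + 2*150*8 + 100 = 2600
step 3: join C via nl_idx
    card(P join C) = 150*100/(4) = 3750
    cost = 2600 + 150*7 + 3750 = 7400
step 4: join B via nl
    card(P join B) = 3750*20/(20) = 3750
    cost = 7400 + 3750*20 = 82400

82400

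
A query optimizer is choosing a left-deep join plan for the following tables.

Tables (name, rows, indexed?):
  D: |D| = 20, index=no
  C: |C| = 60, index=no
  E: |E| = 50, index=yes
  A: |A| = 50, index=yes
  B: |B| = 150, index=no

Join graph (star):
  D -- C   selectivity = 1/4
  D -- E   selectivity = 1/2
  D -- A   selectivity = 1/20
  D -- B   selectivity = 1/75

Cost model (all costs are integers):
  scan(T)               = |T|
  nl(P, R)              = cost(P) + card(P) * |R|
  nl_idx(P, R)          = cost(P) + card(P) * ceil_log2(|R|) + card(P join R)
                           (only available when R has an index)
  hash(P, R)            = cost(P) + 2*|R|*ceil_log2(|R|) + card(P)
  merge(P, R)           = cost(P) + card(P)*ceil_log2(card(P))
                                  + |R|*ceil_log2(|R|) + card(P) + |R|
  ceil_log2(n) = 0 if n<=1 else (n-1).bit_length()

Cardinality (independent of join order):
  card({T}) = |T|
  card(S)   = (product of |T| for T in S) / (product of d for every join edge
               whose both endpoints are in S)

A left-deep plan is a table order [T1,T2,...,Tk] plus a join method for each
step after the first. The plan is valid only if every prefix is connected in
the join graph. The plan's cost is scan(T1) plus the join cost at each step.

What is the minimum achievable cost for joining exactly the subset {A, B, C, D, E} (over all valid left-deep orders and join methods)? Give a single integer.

Selinger DP over subsets of {A,B,C,D,E}:
  {D}: scan cost=20, card=20
  {C}: scan cost=60, card=60
  {E}: scan cost=50, card=50
  {A}: scan cost=50, card=50
  {B}: scan cost=150, card=150
  {CD}: card=300; try (D,hash)→320, (C,merge)→560, (D,merge)→600, (C,hash)→760, (C,nl)→1220, (D,nl)→1260; best=320 via (D,hash)
  {DE}: card=500; try (D,hash)→300, (E,merge)→490, (D,merge)→520, (E,hash)→640, (E,nl_idx)→640, (E,nl)→1020 …(+1); best=300 via (D,hash)
  {AD}: card=50; try (A,nl_idx)→190, (D,hash)→300, (A,merge)→490, (D,merge)→520, (A,hash)→640, (A,nl)→1020 …(+1); best=190 via (A,nl_idx)
  {BD}: card=40; try (D,hash)→500, (B,merge)→1490, (D,merge)→1620, (B,hash)→2440, (B,nl)→3020, (D,nl)→3150; best=500 via (D,hash)
  {CDE}: card=7500; try (E,hash)→1220, (C,hash)→1520, (E,merge)→3670, (C,merge)→5720, (E,nl_idx)→9620, (E,nl)→15320 …(+1); best=1220 via (E,hash)
  {ACD}: card=750; try (C,hash)→960, (C,merge)→960, (A,hash)→1220, (A,nl_idx)→2870, (C,nl)→3190, (A,merge)→3670 …(+1); best=960 via (C,hash)
  {BCD}: card=600; try (C,merge)→1200, (C,hash)→1260, (C,nl)→2900, (B,hash)→3020, (B,merge)→4670, (B,nl)→45320; best=1200 via (C,merge)
  {ADE}: card=1250; try (E,hash)→840, (E,merge)→890, (A,hash)→1400, (E,nl_idx)→1740, (E,nl)→2690, (A,nl_idx)→4550 …(+2); best=840 via (E,hash)
  {BDE}: card=1000; try (E,merge)→1130, (E,hash)→1140, (E,nl_idx)→1740, (E,nl)→2500, (B,hash)→3200, (B,merge)→6650 …(+1); best=1130 via (E,merge)
  {ABD}: card=100; try (A,nl_idx)→840, (A,merge)→1130, (A,hash)→1140, (B,merge)→1890, (A,nl)→2500, (B,hash)→2640 …(+1); best=840 via (A,nl_idx)
  {ACDE}: card=18750; try (E,hash)→2310, (C,hash)→2810, (A,hash)→9320, (E,merge)→9560, (C,merge)→16260, (E,nl_idx)→24210 …(+5); best=2310 via (E,hash)
  {BCDE}: card=15000; try (E,hash)→2400, (C,hash)→2850, (E,merge)→8150, (B,hash)→11120, (C,merge)→12550, (E,nl_idx)→19800 …(+4); best=2400 via (E,hash)
  {ABCD}: card=1500; try (C,hash)→1660, (C,merge)→2060, (A,hash)→2400, (B,hash)→4110, (A,nl_idx)→6300, (C,nl)→6840 …(+4); best=1660 via (C,hash)
  {ABDE}: card=2500; try (E,hash)→1540, (E,merge)→1990, (A,hash)→2730, (E,nl_idx)→3940, (B,hash)→4490, (E,nl)→5840 …(+5); best=1540 via (E,hash)
  {ABCDE}: card=37500; try (E,hash)→3760, (C,hash)→4760, (A,hash)→18000, (E,merge)→20010, (B,hash)→23460, (C,merge)→34460 …(+8); best=3760 via (E,hash)

3760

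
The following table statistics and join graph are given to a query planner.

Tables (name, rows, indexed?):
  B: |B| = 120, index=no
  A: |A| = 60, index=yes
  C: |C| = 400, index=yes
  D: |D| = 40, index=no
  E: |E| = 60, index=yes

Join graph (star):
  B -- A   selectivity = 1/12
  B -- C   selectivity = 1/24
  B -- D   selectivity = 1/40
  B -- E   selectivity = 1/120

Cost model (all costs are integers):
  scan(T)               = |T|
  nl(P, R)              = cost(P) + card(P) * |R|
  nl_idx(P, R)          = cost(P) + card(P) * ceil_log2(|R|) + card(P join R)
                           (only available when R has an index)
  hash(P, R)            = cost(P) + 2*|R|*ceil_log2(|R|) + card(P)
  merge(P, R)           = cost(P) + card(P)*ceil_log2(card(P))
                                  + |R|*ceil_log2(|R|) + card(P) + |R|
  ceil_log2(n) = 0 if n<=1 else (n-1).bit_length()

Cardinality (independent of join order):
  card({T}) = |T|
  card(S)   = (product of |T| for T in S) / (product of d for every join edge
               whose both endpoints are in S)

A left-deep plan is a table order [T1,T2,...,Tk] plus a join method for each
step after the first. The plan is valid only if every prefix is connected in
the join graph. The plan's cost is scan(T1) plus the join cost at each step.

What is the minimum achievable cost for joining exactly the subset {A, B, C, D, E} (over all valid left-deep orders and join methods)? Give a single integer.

4700

Selinger DP over subsets of {A,B,C,D,E}:
  {B}: scan cost=120, card=120
  {A}: scan cost=60, card=60
  {C}: scan cost=400, card=400
  {D}: scan cost=40, card=40
  {E}: scan cost=60, card=60
  {AB}: card=600; try (A,hash)→960, (B,merge)→1440, (A,nl_idx)→1440, (A,merge)→1500, (B,hash)→1800, (B,nl)→7260 …(+1); best=960 via (A,hash)
  {BC}: card=2000; try (B,hash)→2480, (C,nl_idx)→3200, (C,merge)→5080, (B,merge)→5360, (C,hash)→7440, (C,nl)→48120 …(+1); best=2480 via (B,hash)
  {BD}: card=120; try (D,hash)→720, (B,merge)→1280, (D,merge)→1360, (B,hash)→1760, (B,nl)→4840, (D,nl)→4920; best=720 via (D,hash)
  {BE}: card=60; try (E,nl_idx)→900, (E,hash)→960, (B,merge)→1440, (E,merge)→1500, (B,hash)→1800, (B,nl)→7260 …(+1); best=900 via (E,nl_idx)
  {ABC}: card=10000; try (A,hash)→5200, (C,hash)→8760, (C,merge)→11560, (C,nl_idx)→16360, (A,nl_idx)→24480, (A,merge)→26900 …(+2); best=5200 via (A,hash)
  {ABD}: card=600; try (A,hash)→1560, (D,hash)→2040, (A,nl_idx)→2040, (A,merge)→2100, (D,merge)→7840, (A,nl)→7920 …(+1); best=1560 via (A,hash)
  {ABE}: card=300; try (A,nl_idx)→1560, (A,hash)→1680, (A,merge)→1740, (E,hash)→2280, (A,nl)→4500, (E,nl_idx)→4860 …(+2); best=1560 via (A,nl_idx)
  {BCD}: card=2000; try (C,nl_idx)→3800, (D,hash)→4960, (C,merge)→5680, (C,hash)→8040, (D,merge)→26760, (C,nl)→48720 …(+1); best=3800 via (C,nl_idx)
  {BCE}: card=1000; try (C,nl_idx)→2440, (E,hash)→5200, (C,merge)→5320, (C,hash)→8160, (E,nl_idx)→15480, (C,nl)→24900 …(+2); best=2440 via (C,nl_idx)
  {BDE}: card=60; try (D,hash)→1440, (E,nl_idx)→1500, (E,hash)→1560, (D,merge)→1600, (E,merge)→2100, (D,nl)→3300 …(+1); best=1440 via (D,hash)
  {ABCD}: card=10000; try (A,hash)→6520, (C,hash)→9360, (C,merge)→12160, (D,hash)→15680, (C,nl_idx)→16960, (A,nl_idx)→25800 …(+5); best=6520 via (A,hash)
  {ABCE}: card=5000; try (A,hash)→4160, (C,merge)→8560, (C,hash)→9060, (C,nl_idx)→9260, (A,nl_idx)→13440, (A,merge)→13860 …(+6); best=4160 via (A,hash)
  {ABDE}: card=300; try (A,nl_idx)→2100, (A,hash)→2220, (A,merge)→2280, (D,hash)→2340, (E,hash)→2880, (D,merge)→4840 …(+5); best=2100 via (A,nl_idx)
  {BCDE}: card=1000; try (C,nl_idx)→2980, (D,hash)→3920, (C,merge)→5860, (E,hash)→6520, (C,hash)→8700, (D,merge)→13720 …(+5); best=2980 via (C,nl_idx)
  {ABCDE}: card=5000; try (A,hash)→4700, (C,merge)→9100, (C,hash)→9600, (D,hash)→9640, (C,nl_idx)→9800, (A,nl_idx)→13980 …(+9); best=4700 via (A,hash)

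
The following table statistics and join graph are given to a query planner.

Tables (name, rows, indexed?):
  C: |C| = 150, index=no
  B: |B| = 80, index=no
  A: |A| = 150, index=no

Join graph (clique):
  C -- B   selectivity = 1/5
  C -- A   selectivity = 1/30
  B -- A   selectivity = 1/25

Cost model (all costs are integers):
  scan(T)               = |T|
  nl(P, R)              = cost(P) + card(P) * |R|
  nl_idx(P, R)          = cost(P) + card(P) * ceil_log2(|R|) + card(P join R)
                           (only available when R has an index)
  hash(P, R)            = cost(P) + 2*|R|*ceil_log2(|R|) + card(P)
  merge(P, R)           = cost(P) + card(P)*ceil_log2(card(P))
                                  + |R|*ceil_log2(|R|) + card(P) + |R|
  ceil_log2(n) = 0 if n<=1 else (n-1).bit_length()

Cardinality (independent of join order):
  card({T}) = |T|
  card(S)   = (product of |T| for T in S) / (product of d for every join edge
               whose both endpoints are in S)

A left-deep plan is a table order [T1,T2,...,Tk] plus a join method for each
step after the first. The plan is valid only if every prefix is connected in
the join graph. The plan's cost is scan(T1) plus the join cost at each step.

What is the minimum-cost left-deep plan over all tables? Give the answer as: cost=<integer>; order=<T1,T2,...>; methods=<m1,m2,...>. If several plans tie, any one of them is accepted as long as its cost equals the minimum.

cost=4300; order=A,B,C; methods=hash,hash

Selinger DP (subsets sized 1..n):
  {C}: scan cost=150, card=150
  {B}: scan cost=80, card=80
  {A}: scan cost=150, card=150
  {BC}: card=2400; try (B,hash)→1420, (C,merge)→2070, (B,merge)→2140, (C,hash)→2560, (C,nl)→12080, (B,nl)→12150; best=1420 via (B,hash)
  {AC}: card=750; try (C,hash)→2700, (A,hash)→2700, (C,merge)→2850, (A,merge)→2850, (C,nl)→22650, (A,nl)→22650; best=2700 via (C,hash)
  {AB}: card=480; try (B,hash)→1420, (A,merge)→2070, (B,merge)→2140, (A,hash)→2560, (A,nl)→12080, (B,nl)→12150; best=1420 via (B,hash)
  {ABC}: card=480; try (C,hash)→4300, (B,hash)→4570, (A,hash)→6220, (C,merge)→7570, (B,merge)→11590, (A,merge)→33970 …(+3); best=4300 via (C,hash)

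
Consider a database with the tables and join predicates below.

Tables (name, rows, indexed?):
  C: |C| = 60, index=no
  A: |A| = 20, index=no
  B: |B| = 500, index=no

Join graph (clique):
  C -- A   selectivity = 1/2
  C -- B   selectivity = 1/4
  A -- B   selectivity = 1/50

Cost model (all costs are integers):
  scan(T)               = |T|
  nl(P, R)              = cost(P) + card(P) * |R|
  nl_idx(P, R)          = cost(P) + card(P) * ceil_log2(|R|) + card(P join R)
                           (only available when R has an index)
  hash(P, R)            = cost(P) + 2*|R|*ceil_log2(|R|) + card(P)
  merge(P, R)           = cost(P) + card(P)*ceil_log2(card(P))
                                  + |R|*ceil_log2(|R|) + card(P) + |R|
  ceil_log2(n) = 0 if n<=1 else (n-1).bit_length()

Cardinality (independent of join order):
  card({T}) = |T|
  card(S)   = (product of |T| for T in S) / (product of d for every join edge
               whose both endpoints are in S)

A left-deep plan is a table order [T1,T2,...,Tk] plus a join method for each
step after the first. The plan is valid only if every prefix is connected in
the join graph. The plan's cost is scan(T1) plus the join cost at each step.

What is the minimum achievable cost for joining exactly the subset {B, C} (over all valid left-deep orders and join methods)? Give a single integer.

Selinger DP over subsets of {B,C}:
  {C}: scan cost=60, card=60
  {B}: scan cost=500, card=500
  {BC}: card=7500; try (C,hash)→1720, (B,merge)→5480, (C,merge)→5920, (B,hash)→9120, (B,nl)→30060, (C,nl)→30500; best=1720 via (C,hash)

1720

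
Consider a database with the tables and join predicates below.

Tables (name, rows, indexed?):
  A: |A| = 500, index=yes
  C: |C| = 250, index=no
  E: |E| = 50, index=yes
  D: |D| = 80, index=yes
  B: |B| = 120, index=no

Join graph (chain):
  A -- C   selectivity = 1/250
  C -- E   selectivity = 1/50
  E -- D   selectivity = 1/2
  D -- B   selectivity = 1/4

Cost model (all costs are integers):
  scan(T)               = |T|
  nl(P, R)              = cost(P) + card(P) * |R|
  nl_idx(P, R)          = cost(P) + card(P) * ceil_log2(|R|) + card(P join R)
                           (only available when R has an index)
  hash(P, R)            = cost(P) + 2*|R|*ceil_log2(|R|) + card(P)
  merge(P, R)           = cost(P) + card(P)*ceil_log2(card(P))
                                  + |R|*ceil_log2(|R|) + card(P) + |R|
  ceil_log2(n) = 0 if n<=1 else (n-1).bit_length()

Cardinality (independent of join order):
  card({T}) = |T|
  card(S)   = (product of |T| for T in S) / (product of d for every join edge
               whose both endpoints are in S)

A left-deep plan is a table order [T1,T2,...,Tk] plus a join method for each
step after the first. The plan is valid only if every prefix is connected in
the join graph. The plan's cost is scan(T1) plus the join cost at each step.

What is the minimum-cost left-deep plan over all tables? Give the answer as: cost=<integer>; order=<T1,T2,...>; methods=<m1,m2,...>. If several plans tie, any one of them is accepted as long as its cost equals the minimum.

cost=27150; order=C,E,A,D,B; methods=hash,nl_idx,hash,hash

Selinger DP (subsets sized 1..n):
  {A}: scan cost=500, card=500
  {C}: scan cost=250, card=250
  {E}: scan cost=50, card=50
  {D}: scan cost=80, card=80
  {B}: scan cost=120, card=120
  {AC}: card=500; try (A,nl_idx)→3000, (C,hash)→5000, (A,merge)→7500, (C,merge)→7750, (A,hash)→9500, (A,nl)→125250 …(+1); best=3000 via (A,nl_idx)
  {CE}: card=250; try (E,hash)→1100, (E,nl_idx)→2000, (C,merge)→2650, (E,merge)→2850, (C,hash)→4100, (C,nl)→12550 …(+1); best=1100 via (E,hash)
  {DE}: card=2000; try (E,hash)→760, (D,merge)→1040, (E,merge)→1070, (D,hash)→1220, (D,nl_idx)→2400, (E,nl_idx)→2560 …(+2); best=760 via (E,hash)
  {BD}: card=2400; try (D,hash)→1360, (B,merge)→1680, (D,merge)→1720, (B,hash)→1840, (D,nl_idx)→3360, (B,nl)→9680 …(+1); best=1360 via (D,hash)
  {ACE}: card=500; try (A,nl_idx)→3850, (E,hash)→4100, (E,nl_idx)→6500, (E,merge)→8350, (A,merge)→8350, (A,hash)→10350 …(+2); best=3850 via (A,nl_idx)
  {CDE}: card=10000; try (D,hash)→2470, (D,merge)→3990, (C,hash)→6760, (D,nl_idx)→12850, (D,nl)→21100, (C,merge)→27010 …(+1); best=2470 via (D,hash)
  {BDE}: card=60000; try (E,hash)→4360, (B,hash)→4440, (B,merge)→25720, (E,merge)→32910, (E,nl_idx)→75760, (E,nl)→121360 …(+1); best=4360 via (E,hash)
  {ACDE}: card=20000; try (D,hash)→5470, (D,merge)→9490, (A,hash)→21470, (D,nl_idx)→27350, (D,nl)→43850, (A,nl_idx)→112470 …(+2); best=5470 via (D,hash)
  {BCDE}: card=300000; try (B,hash)→14150, (C,hash)→68360, (B,merge)→153430, (C,merge)→1026610, (B,nl)→1202470, (C,nl)→15004360; best=14150 via (B,hash)
  {ABCDE}: card=600000; try (B,hash)→27150, (A,hash)→323150, (B,merge)→326430, (B,nl)→2405470, (A,nl_idx)→3314150, (A,merge)→6019150 …(+1); best=27150 via (B,hash)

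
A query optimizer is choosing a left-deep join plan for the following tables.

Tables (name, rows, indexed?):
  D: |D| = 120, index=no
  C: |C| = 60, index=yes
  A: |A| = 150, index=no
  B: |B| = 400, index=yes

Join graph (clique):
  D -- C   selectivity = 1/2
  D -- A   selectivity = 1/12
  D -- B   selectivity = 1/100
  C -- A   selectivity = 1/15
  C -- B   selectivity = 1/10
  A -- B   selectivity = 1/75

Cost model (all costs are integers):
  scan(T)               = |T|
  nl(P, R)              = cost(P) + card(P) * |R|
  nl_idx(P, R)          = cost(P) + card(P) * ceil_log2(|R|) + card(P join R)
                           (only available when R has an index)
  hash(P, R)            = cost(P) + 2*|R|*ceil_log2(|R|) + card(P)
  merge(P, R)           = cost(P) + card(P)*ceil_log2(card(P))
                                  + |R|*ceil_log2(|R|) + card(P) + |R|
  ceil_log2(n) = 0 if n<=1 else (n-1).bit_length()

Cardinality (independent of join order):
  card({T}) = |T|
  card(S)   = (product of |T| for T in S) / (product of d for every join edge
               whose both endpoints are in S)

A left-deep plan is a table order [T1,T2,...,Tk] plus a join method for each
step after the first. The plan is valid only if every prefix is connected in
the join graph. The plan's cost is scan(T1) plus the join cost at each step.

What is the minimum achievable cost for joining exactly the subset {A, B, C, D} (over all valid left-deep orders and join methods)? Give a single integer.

Selinger DP over subsets of {A,B,C,D}:
  {D}: scan cost=120, card=120
  {C}: scan cost=60, card=60
  {A}: scan cost=150, card=150
  {B}: scan cost=400, card=400
  {CD}: card=3600; try (C,hash)→960, (D,merge)→1440, (C,merge)→1500, (D,hash)→1800, (C,nl_idx)→4440, (D,nl)→7260 …(+1); best=960 via (C,hash)
  {AD}: card=1500; try (D,hash)→1980, (A,merge)→2430, (D,merge)→2460, (A,hash)→2640, (A,nl)→18120, (D,nl)→18150; best=1980 via (D,hash)
  {BD}: card=480; try (B,nl_idx)→1680, (D,hash)→2480, (B,merge)→5080, (D,merge)→5360, (B,hash)→7440, (B,nl)→48120 …(+1); best=1680 via (B,nl_idx)
  {AC}: card=600; try (C,hash)→1020, (C,nl_idx)→1650, (A,merge)→1830, (C,merge)→1920, (A,hash)→2520, (A,nl)→9060 …(+1); best=1020 via (C,hash)
  {BC}: card=2400; try (C,hash)→1520, (B,nl_idx)→3000, (B,merge)→4480, (C,merge)→4820, (C,nl_idx)→5200, (B,hash)→7320 …(+2); best=1520 via (C,hash)
  {AB}: card=800; try (B,nl_idx)→2300, (A,hash)→3200, (B,merge)→5500, (A,merge)→5750, (B,hash)→7500, (B,nl)→60150 …(+1); best=2300 via (B,nl_idx)
  {ACD}: card=3000; try (D,hash)→3300, (C,hash)→4200, (A,hash)→6960, (D,merge)→8580, (C,nl_idx)→13980, (C,merge)→20400 …(+4); best=3300 via (D,hash)
  {BCD}: card=1440; try (C,hash)→2880, (D,hash)→5600, (C,nl_idx)→6000, (C,merge)→6900, (B,hash)→11760, (C,nl)→30480 …(+5); best=2880 via (C,hash)
  {ABD}: card=80; try (A,hash)→4560, (D,hash)→4780, (A,merge)→7830, (B,hash)→10680, (D,merge)→12060, (B,nl_idx)→15560 …(+4); best=4560 via (A,hash)
  {ABC}: card=320; try (C,hash)→3820, (A,hash)→6320, (B,nl_idx)→6740, (C,nl_idx)→7420, (B,hash)→8820, (C,merge)→11520 …(+5); best=3820 via (C,hash)
  {ABCD}: card=16; try (C,nl_idx)→5056, (C,hash)→5360, (C,merge)→5620, (D,hash)→5820, (A,hash)→6720, (D,merge)→7980 …(+8); best=5056 via (C,nl_idx)

5056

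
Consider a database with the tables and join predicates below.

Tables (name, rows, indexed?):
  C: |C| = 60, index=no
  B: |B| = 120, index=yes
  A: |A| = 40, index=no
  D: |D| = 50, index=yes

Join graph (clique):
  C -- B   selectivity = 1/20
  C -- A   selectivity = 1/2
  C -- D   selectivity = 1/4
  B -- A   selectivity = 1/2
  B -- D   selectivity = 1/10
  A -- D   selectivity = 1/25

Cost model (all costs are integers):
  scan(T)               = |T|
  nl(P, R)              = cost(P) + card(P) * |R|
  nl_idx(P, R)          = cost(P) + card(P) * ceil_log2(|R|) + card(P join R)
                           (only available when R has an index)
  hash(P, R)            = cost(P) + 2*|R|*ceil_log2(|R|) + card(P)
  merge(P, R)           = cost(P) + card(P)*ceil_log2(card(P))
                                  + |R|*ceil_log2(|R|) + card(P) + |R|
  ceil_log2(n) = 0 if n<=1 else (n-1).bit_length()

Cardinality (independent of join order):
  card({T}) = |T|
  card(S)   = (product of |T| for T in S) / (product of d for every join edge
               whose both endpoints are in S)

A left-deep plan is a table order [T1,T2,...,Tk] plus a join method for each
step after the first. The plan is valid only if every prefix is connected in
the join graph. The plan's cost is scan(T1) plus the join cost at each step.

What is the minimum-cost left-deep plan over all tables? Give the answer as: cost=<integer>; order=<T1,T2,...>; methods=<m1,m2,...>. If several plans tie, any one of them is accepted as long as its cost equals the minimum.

Selinger DP (subsets sized 1..n):
  {C}: scan cost=60, card=60
  {B}: scan cost=120, card=120
  {A}: scan cost=40, card=40
  {D}: scan cost=50, card=50
  {BC}: card=360; try (B,nl_idx)→840, (C,hash)→960, (B,merge)→1440, (C,merge)→1500, (B,hash)→1800, (B,nl)→7260 …(+1); best=840 via (B,nl_idx)
  {AC}: card=1200; try (A,hash)→600, (C,merge)→740, (A,merge)→760, (C,hash)→800, (C,nl)→2440, (A,nl)→2460; best=600 via (A,hash)
  {CD}: card=750; try (D,hash)→720, (C,hash)→820, (C,merge)→820, (D,merge)→830, (D,nl_idx)→1170, (C,nl)→3050 …(+1); best=720 via (D,hash)
  {AB}: card=2400; try (A,hash)→720, (B,merge)→1280, (A,merge)→1360, (B,hash)→1760, (B,nl_idx)→2720, (B,nl)→4840 …(+1); best=720 via (A,hash)
  {BD}: card=600; try (D,hash)→840, (B,nl_idx)→1000, (B,merge)→1360, (D,merge)→1430, (D,nl_idx)→1440, (B,hash)→1780 …(+2); best=840 via (D,hash)
  {AD}: card=80; try (D,nl_idx)→360, (A,hash)→580, (D,merge)→670, (D,hash)→680, (A,merge)→680, (D,nl)→2040 …(+1); best=360 via (D,nl_idx)
  {ABC}: card=3600; try (A,hash)→1680, (B,hash)→3480, (C,hash)→3840, (A,merge)→4720, (B,nl_idx)→12600, (A,nl)→15240 …(+4); best=1680 via (A,hash)
  {BCD}: card=450; try (D,hash)→1800, (C,hash)→2160, (B,hash)→3150, (D,nl_idx)→3450, (D,merge)→4790, (B,nl_idx)→6420 …(+5); best=1800 via (D,hash)
  {ACD}: card=600; try (C,hash)→1160, (C,merge)→1420, (A,hash)→1950, (D,hash)→2400, (C,nl)→5160, (D,nl_idx)→8400 …(+4); best=1160 via (C,hash)
  {ABD}: card=480; try (B,nl_idx)→1400, (A,hash)→1920, (B,merge)→1960, (B,hash)→2120, (D,hash)→3720, (A,merge)→7720 …(+5); best=1400 via (B,nl_idx)
  {ABCD}: card=180; try (C,hash)→2600, (A,hash)→2730, (B,hash)→3440, (B,nl_idx)→5540, (D,hash)→5880, (A,merge)→6580 …(+8); best=2600 via (C,hash)

cost=2600; order=A,D,B,C; methods=nl_idx,nl_idx,hash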